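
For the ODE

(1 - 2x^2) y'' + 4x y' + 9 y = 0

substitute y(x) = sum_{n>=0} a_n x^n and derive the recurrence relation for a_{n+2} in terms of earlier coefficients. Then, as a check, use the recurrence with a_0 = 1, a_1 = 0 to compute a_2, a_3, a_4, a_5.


Substitute y = sum_n a_n x^n.
(1 - 2 x^2) y'' contributes (n+2)(n+1) a_{n+2} - 2 n(n-1) a_n at x^n.
4 x y'(x) contributes 4 n a_n at x^n.
9 y(x) contributes 9 a_n at x^n.
Matching x^n: (n+2)(n+1) a_{n+2} + (-2 n(n-1) + 4 n + 9) a_n = 0.
Thus a_{n+2} = (2 n(n-1) - 4 n - 9) / ((n+1)(n+2)) * a_n.

Check with a_0 = 1, a_1 = 0 (apply the recurrence for n = 0, 1, 2, 3): a_0 = 1, a_1 = 0, a_2 = -9/2, a_3 = 0, a_4 = 39/8, a_5 = 0.

a_(n+2) = (2 n(n-1) - 4 n - 9) / ((n+1)(n+2)) * a_n; check: a_0 = 1, a_1 = 0, a_2 = -9/2, a_3 = 0, a_4 = 39/8, a_5 = 0


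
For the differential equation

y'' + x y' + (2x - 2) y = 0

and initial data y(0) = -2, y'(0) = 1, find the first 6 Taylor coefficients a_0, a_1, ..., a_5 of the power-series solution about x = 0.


Ansatz: y(x) = sum_{n>=0} a_n x^n, so y'(x) = sum_{n>=1} n a_n x^(n-1) and y''(x) = sum_{n>=2} n(n-1) a_n x^(n-2).
Substitute into P(x) y'' + Q(x) y' + R(x) y = 0 with P(x) = 1, Q(x) = x, R(x) = 2x - 2, and match powers of x.
Initial conditions: a_0 = -2, a_1 = 1.
Setting the coefficient of each power of x to zero and solving order by order (substituting the coefficients already found):
  x^0: 2 a_2 - 2 a_0 = 0  ->  2 a_2 = 2 a_0 = -4  ->  a_2 = -2
  x^1: 6 a_3 - a_1 + 2 a_0 = 0  ->  6 a_3 = a_1 - 2 a_0 = 5  ->  a_3 = 5/6
  x^2: 12 a_4 + 2 a_1 = 0  ->  12 a_4 = -2 a_1 = -2  ->  a_4 = -1/6
  x^3: 20 a_5 + a_3 + 2 a_2 = 0  ->  20 a_5 = -a_3 - 2 a_2 = 19/6  ->  a_5 = 19/120
Truncated series: y(x) = -2 + x - 2 x^2 + (5/6) x^3 - (1/6) x^4 + (19/120) x^5 + O(x^6).

a_0 = -2; a_1 = 1; a_2 = -2; a_3 = 5/6; a_4 = -1/6; a_5 = 19/120


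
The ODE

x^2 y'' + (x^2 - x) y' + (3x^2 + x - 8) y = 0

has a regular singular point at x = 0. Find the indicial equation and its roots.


Divide by x^2 to reach normal form y'' + P_1(x) y' + P_2(x) y = 0 with P_1(x) = 1 - 1/x and P_2(x) = 3 + 1/x - 8/x^2.
x = 0 is a singular point because the y'-coefficient 1 - 1/x has a pole at x = 0 and the y-coefficient 3 + 1/x - 8/x^2 has a pole at x = 0.
It is a regular singular point because x P_1(x) = p(x) = x - 1 and x^2 P_2(x) = q(x) = 3x^2 + x - 8 are polynomials, hence analytic at x = 0.
p(0) = -1,  q(0) = -8.
Indicial equation: r(r-1) + p(0) r + q(0) = 0, i.e. r^2 + (p(0) - 1) r + q(0) = 0, i.e. r^2 - 2 r - 8 = 0.
Discriminant: (-2)^2 - 4(-8) = 36, so r = (2 ± 6)/2.
Solving: r_1 = 4, r_2 = -2.

indicial: r^2 - 2 r - 8 = 0; roots r_1 = 4, r_2 = -2


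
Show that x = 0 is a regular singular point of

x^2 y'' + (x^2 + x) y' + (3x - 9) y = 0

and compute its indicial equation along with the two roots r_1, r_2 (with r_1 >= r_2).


Divide by x^2 to reach normal form y'' + P_1(x) y' + P_2(x) y = 0 with P_1(x) = 1 + 1/x and P_2(x) = 3/x - 9/x^2.
x = 0 is a singular point because the y'-coefficient 1 + 1/x has a pole at x = 0 and the y-coefficient 3/x - 9/x^2 has a pole at x = 0.
It is a regular singular point because x P_1(x) = p(x) = x + 1 and x^2 P_2(x) = q(x) = 3x - 9 are polynomials, hence analytic at x = 0.
p(0) = 1,  q(0) = -9.
Indicial equation: r(r-1) + p(0) r + q(0) = 0, i.e. r^2 + (p(0) - 1) r + q(0) = 0, i.e. r^2 - 9 = 0.
Discriminant: (0)^2 - 4(-9) = 36, so r = (0 ± 6)/2.
Solving: r_1 = 3, r_2 = -3.

indicial: r^2 - 9 = 0; roots r_1 = 3, r_2 = -3


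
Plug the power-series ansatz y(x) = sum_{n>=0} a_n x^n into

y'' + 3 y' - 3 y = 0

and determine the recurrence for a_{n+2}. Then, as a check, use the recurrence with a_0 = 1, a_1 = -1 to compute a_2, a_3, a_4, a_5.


Substitute y = sum_n a_n x^n.
y''(x) has coefficient (n+2)(n+1) a_{n+2} at x^n;
3 y'(x) has coefficient 3 (n+1) a_{n+1} at x^n;
-3 y(x) has coefficient -3 a_n at x^n.
Matching x^n: (n+2)(n+1) a_{n+2} + 3 (n+1) a_{n+1} - 3 a_n = 0.
Thus a_{n+2} = [-3 (n+1) a_{n+1} + 3 a_n] / ((n+1)(n+2)).

Check with a_0 = 1, a_1 = -1 (apply the recurrence for n = 0, 1, 2, 3): a_0 = 1, a_1 = -1, a_2 = 3, a_3 = -7/2, a_4 = 27/8, a_5 = -51/20.

a_(n+2) = [-3 (n+1) a_(n+1) + 3 a_n] / ((n+1)(n+2)); check: a_0 = 1, a_1 = -1, a_2 = 3, a_3 = -7/2, a_4 = 27/8, a_5 = -51/20


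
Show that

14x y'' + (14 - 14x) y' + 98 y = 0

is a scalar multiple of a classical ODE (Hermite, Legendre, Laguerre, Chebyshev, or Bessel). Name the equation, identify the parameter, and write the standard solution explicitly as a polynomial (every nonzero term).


All three coefficients share the factor 14; dividing through by 14 gives  x y'' + (1 - x) y' + 7 y = 0.
This matches the Laguerre equation x y'' + (1 - x) y' + n y = 0 with n = 7; the polynomial solution is L_7(x).
With y = sum_k a_k x^k, matching x^k gives (k+1)k a_{k+1} + (k+1) a_{k+1} - k a_k + n a_k = 0, i.e. (k+1)^2 a_{k+1} = (k - n) a_k = (k - 7) a_k. The right side vanishes at k = 7, so the series terminates at degree 7.
Standard normalization L_n(0) = 1 gives a_0 = 1. Work upward with a_{k+1} = (k - 7) a_k / (k+1)^2:
  a_1 = (0 - 7)(1) / 1^2 = -7/1 = -7
  a_2 = (1 - 7)(-7) / 2^2 = 42/4 = 21/2
  a_3 = (2 - 7)(21/2) / 3^2 = (-105/2)/9 = -35/6
  a_4 = (3 - 7)(-35/6) / 4^2 = (70/3)/16 = 35/24
  a_5 = (4 - 7)(35/24) / 5^2 = (-35/8)/25 = -7/40
  a_6 = (5 - 7)(-7/40) / 6^2 = (7/20)/36 = 7/720
  a_7 = (6 - 7)(7/720) / 7^2 = (-7/720)/49 = -1/5040
Hence L_7(x) = -x^7/5040 + 7 x^6/720 - 7 x^5/40 + 35 x^4/24 - 35 x^3/6 + 21 x^2/2 - 7 x + 1.

L_7(x); series = -x^7/5040 + 7 x^6/720 - 7 x^5/40 + 35 x^4/24 - 35 x^3/6 + 21 x^2/2 - 7 x + 1


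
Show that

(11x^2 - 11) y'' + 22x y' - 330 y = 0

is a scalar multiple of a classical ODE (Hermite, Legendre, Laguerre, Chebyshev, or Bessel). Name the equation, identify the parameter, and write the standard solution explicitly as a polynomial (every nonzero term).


All three coefficients share the factor -11; dividing through by -11 gives  (1 - x^2) y'' - 2x y' + 30 y = 0.
This matches the Legendre equation (1 - x^2) y'' - 2x y' + n(n+1) y = 0 (note the -2x y' term) with n(n+1) = 30, so n = 5; the polynomial solution is P_5(x).
With y = sum_k a_k x^k, matching x^k gives (k+2)(k+1) a_{k+2} = [k(k+1) - n(n+1)] a_k = (k - 5)(k + 6) a_k. The right side vanishes at k = 5, so the series with the parity of 5 terminates at degree 5.
Standard normalization (P_n(1) = 1): leading coefficient (2n)!/(2^n (n!)^2) = 3628800/(32*14400) = 63/8, so a_5 = 63/8. Work downward with a_k = (k+1)(k+2) a_{k+2} / ((k - 5)(k + 6)):
  a_3 = (4)(5)(63/8) / ((3 - 5)(3 + 6)) = (315/2)/(-18) = -35/4
  a_1 = (2)(3)(-35/4) / ((1 - 5)(1 + 6)) = (-105/2)/(-28) = 15/8
Hence P_5(x) = 63 x^5/8 - 35 x^3/4 + 15 x/8.

P_5(x); series = 63 x^5/8 - 35 x^3/4 + 15 x/8


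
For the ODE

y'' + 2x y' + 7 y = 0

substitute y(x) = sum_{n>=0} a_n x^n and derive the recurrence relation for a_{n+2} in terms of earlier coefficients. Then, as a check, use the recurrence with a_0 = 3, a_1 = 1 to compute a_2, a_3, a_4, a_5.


Substitute y = sum_n a_n x^n.
y''(x) has coefficient (n+2)(n+1) a_{n+2} at x^n;
2 x y'(x) has coefficient 2 n a_n at x^n (shift);
7 y(x) has coefficient 7 a_n at x^n.
Matching x^n: (n+2)(n+1) a_{n+2} + (2n + 7) a_n = 0.
Thus a_{n+2} = (-2n - 7) / ((n+1)(n+2)) * a_n.

Check with a_0 = 3, a_1 = 1 (apply the recurrence for n = 0, 1, 2, 3): a_0 = 3, a_1 = 1, a_2 = -21/2, a_3 = -3/2, a_4 = 77/8, a_5 = 39/40.

a_(n+2) = (-2n - 7) / ((n+1)(n+2)) * a_n; check: a_0 = 3, a_1 = 1, a_2 = -21/2, a_3 = -3/2, a_4 = 77/8, a_5 = 39/40


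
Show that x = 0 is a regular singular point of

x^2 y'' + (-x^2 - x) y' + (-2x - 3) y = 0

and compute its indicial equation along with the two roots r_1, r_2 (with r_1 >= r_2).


Divide by x^2 to reach normal form y'' + P_1(x) y' + P_2(x) y = 0 with P_1(x) = -1 - 1/x and P_2(x) = -2/x - 3/x^2.
x = 0 is a singular point because the y'-coefficient -1 - 1/x has a pole at x = 0 and the y-coefficient -2/x - 3/x^2 has a pole at x = 0.
It is a regular singular point because x P_1(x) = p(x) = -x - 1 and x^2 P_2(x) = q(x) = -2x - 3 are polynomials, hence analytic at x = 0.
p(0) = -1,  q(0) = -3.
Indicial equation: r(r-1) + p(0) r + q(0) = 0, i.e. r^2 + (p(0) - 1) r + q(0) = 0, i.e. r^2 - 2 r - 3 = 0.
Discriminant: (-2)^2 - 4(-3) = 16, so r = (2 ± 4)/2.
Solving: r_1 = 3, r_2 = -1.

indicial: r^2 - 2 r - 3 = 0; roots r_1 = 3, r_2 = -1


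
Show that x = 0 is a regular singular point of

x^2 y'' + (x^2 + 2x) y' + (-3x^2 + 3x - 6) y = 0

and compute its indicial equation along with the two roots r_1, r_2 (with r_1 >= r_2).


Divide by x^2 to reach normal form y'' + P_1(x) y' + P_2(x) y = 0 with P_1(x) = 1 + 2/x and P_2(x) = -3 + 3/x - 6/x^2.
x = 0 is a singular point because the y'-coefficient 1 + 2/x has a pole at x = 0 and the y-coefficient -3 + 3/x - 6/x^2 has a pole at x = 0.
It is a regular singular point because x P_1(x) = p(x) = x + 2 and x^2 P_2(x) = q(x) = -3x^2 + 3x - 6 are polynomials, hence analytic at x = 0.
p(0) = 2,  q(0) = -6.
Indicial equation: r(r-1) + p(0) r + q(0) = 0, i.e. r^2 + (p(0) - 1) r + q(0) = 0, i.e. r^2 + 1 r - 6 = 0.
Discriminant: (1)^2 - 4(-6) = 25, so r = (-1 ± 5)/2.
Solving: r_1 = 2, r_2 = -3.

indicial: r^2 + 1 r - 6 = 0; roots r_1 = 2, r_2 = -3


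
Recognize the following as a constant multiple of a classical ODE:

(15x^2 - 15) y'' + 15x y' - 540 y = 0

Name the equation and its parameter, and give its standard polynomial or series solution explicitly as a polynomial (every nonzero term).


All three coefficients share the factor -15; dividing through by -15 gives  (1 - x^2) y'' - x y' + 36 y = 0.
This matches the Chebyshev equation (1 - x^2) y'' - x y' + n^2 y = 0 (note the -x y' term, not -2x y') with n^2 = 36, so n = 6; the polynomial solution is T_6(x).
With y = sum_k a_k x^k, matching x^k gives (k+2)(k+1) a_{k+2} = (k^2 - n^2) a_k = (k - 6)(k + 6) a_k. The right side vanishes at k = 6, so the series with the parity of 6 terminates at degree 6.
Standard normalization: leading coefficient of T_n is 2^(n-1), so a_6 = 2^5 = 32. Work downward with a_k = (k+1)(k+2) a_{k+2} / ((k - 6)(k + 6)):
  a_4 = (5)(6)(32) / ((4 - 6)(4 + 6)) = 960/(-20) = -48
  a_2 = (3)(4)(-48) / ((2 - 6)(2 + 6)) = -576/(-32) = 18
  a_0 = (1)(2)(18) / ((0 - 6)(0 + 6)) = 36/(-36) = -1
Hence T_6(x) = 32 x^6 - 48 x^4 + 18 x^2 - 1.

T_6(x); series = 32 x^6 - 48 x^4 + 18 x^2 - 1


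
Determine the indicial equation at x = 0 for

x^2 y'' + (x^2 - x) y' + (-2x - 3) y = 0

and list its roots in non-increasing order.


Divide by x^2 to reach normal form y'' + P_1(x) y' + P_2(x) y = 0 with P_1(x) = 1 - 1/x and P_2(x) = -2/x - 3/x^2.
x = 0 is a singular point because the y'-coefficient 1 - 1/x has a pole at x = 0 and the y-coefficient -2/x - 3/x^2 has a pole at x = 0.
It is a regular singular point because x P_1(x) = p(x) = x - 1 and x^2 P_2(x) = q(x) = -2x - 3 are polynomials, hence analytic at x = 0.
p(0) = -1,  q(0) = -3.
Indicial equation: r(r-1) + p(0) r + q(0) = 0, i.e. r^2 + (p(0) - 1) r + q(0) = 0, i.e. r^2 - 2 r - 3 = 0.
Discriminant: (-2)^2 - 4(-3) = 16, so r = (2 ± 4)/2.
Solving: r_1 = 3, r_2 = -1.

indicial: r^2 - 2 r - 3 = 0; roots r_1 = 3, r_2 = -1


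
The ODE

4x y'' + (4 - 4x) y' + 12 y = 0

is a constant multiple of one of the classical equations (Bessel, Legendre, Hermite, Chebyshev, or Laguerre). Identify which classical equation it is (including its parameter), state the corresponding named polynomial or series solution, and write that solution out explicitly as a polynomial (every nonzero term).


All three coefficients share the factor 4; dividing through by 4 gives  x y'' + (1 - x) y' + 3 y = 0.
This matches the Laguerre equation x y'' + (1 - x) y' + n y = 0 with n = 3; the polynomial solution is L_3(x).
With y = sum_k a_k x^k, matching x^k gives (k+1)k a_{k+1} + (k+1) a_{k+1} - k a_k + n a_k = 0, i.e. (k+1)^2 a_{k+1} = (k - n) a_k = (k - 3) a_k. The right side vanishes at k = 3, so the series terminates at degree 3.
Standard normalization L_n(0) = 1 gives a_0 = 1. Work upward with a_{k+1} = (k - 3) a_k / (k+1)^2:
  a_1 = (0 - 3)(1) / 1^2 = -3/1 = -3
  a_2 = (1 - 3)(-3) / 2^2 = 6/4 = 3/2
  a_3 = (2 - 3)(3/2) / 3^2 = (-3/2)/9 = -1/6
Hence L_3(x) = -x^3/6 + 3 x^2/2 - 3 x + 1.

L_3(x); series = -x^3/6 + 3 x^2/2 - 3 x + 1


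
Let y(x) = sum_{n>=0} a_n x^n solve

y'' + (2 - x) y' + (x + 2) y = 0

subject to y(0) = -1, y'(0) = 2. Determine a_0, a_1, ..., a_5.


Ansatz: y(x) = sum_{n>=0} a_n x^n, so y'(x) = sum_{n>=1} n a_n x^(n-1) and y''(x) = sum_{n>=2} n(n-1) a_n x^(n-2).
Substitute into P(x) y'' + Q(x) y' + R(x) y = 0 with P(x) = 1, Q(x) = 2 - x, R(x) = x + 2, and match powers of x.
Initial conditions: a_0 = -1, a_1 = 2.
Setting the coefficient of each power of x to zero and solving order by order (substituting the coefficients already found):
  x^0: 2 a_2 + 2 a_1 + 2 a_0 = 0  ->  2 a_2 = -2 a_1 - 2 a_0 = -2  ->  a_2 = -1
  x^1: 6 a_3 + 4 a_2 + a_1 + a_0 = 0  ->  6 a_3 = -4 a_2 - a_1 - a_0 = 3  ->  a_3 = 1/2
  x^2: 12 a_4 + 6 a_3 + a_1 = 0  ->  12 a_4 = -6 a_3 - a_1 = -5  ->  a_4 = -5/12
  x^3: 20 a_5 + 8 a_4 - a_3 + a_2 = 0  ->  20 a_5 = -8 a_4 + a_3 - a_2 = 29/6  ->  a_5 = 29/120
Truncated series: y(x) = -1 + 2 x - x^2 + (1/2) x^3 - (5/12) x^4 + (29/120) x^5 + O(x^6).

a_0 = -1; a_1 = 2; a_2 = -1; a_3 = 1/2; a_4 = -5/12; a_5 = 29/120


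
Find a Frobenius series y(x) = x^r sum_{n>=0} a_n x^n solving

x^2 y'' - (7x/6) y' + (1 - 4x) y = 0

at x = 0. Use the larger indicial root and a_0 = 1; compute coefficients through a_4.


Write in Frobenius form y'' + (p(x)/x) y' + (q(x)/x^2) y = 0:
  p(x) = -7/6,  q(x) = 1 - 4x.
Indicial equation: r(r-1) + (-7/6) r + (1) = 0 -> roots r_1 = 3/2, r_2 = 2/3.
Take r = r_1 = 3/2. Let y(x) = x^r sum_{n>=0} a_n x^n with a_0 = 1.
Substitute y = x^r sum a_n x^n and match x^{r+n}. The recurrence is
  D(n) a_n - 4 a_{n-1} = 0,  where D(n) = (r+n)(r+n-1) + (-7/6)(r+n) + (1).
  a_n = 4 / D(n) * a_{n-1}.
Since the indicial polynomial factors as (r - r_1)(r - r_2), D(n) = (r_1 + n - r_1)(r_1 + n - r_2) = n(n + 5/6).
Evaluating step by step (a_0 = 1):
  n = 1: D(1) = 1(1 + 5/6) = 11/6; numerator = 4(1) = 4; a_1 = (4)/(11/6) = 24/11
  n = 2: D(2) = 2(2 + 5/6) = 17/3; numerator = 4(24/11) = 96/11; a_2 = (96/11)/(17/3) = 288/187
  n = 3: D(3) = 3(3 + 5/6) = 23/2; numerator = 4(288/187) = 1152/187; a_3 = (1152/187)/(23/2) = 2304/4301
  n = 4: D(4) = 4(4 + 5/6) = 58/3; numerator = 4(2304/4301) = 9216/4301; a_4 = (9216/4301)/(58/3) = 13824/124729

r = 3/2; a_0 = 1; a_1 = 24/11; a_2 = 288/187; a_3 = 2304/4301; a_4 = 13824/124729


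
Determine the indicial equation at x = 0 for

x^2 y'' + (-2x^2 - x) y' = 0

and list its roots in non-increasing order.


Divide by x^2 to reach normal form y'' + P_1(x) y' + P_2(x) y = 0 with P_1(x) = -2 - 1/x and P_2(x) = 0.
x = 0 is a singular point because the y'-coefficient -2 - 1/x has a pole at x = 0.
It is a regular singular point because x P_1(x) = p(x) = -2x - 1 and x^2 P_2(x) = q(x) = 0 are polynomials, hence analytic at x = 0.
p(0) = -1,  q(0) = 0.
Indicial equation: r(r-1) + p(0) r + q(0) = 0, i.e. r^2 + (p(0) - 1) r + q(0) = 0, i.e. r^2 - 2 r = 0.
Discriminant: (-2)^2 - 4(0) = 4, so r = (2 ± 2)/2.
Solving: r_1 = 2, r_2 = 0.

indicial: r^2 - 2 r = 0; roots r_1 = 2, r_2 = 0


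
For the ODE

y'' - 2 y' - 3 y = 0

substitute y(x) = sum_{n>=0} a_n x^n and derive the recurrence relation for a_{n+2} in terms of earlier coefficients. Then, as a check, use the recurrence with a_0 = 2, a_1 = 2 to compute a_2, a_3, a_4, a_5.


Substitute y = sum_n a_n x^n.
y''(x) has coefficient (n+2)(n+1) a_{n+2} at x^n;
-2 y'(x) has coefficient -2 (n+1) a_{n+1} at x^n;
-3 y(x) has coefficient -3 a_n at x^n.
Matching x^n: (n+2)(n+1) a_{n+2} - 2 (n+1) a_{n+1} - 3 a_n = 0.
Thus a_{n+2} = [2 (n+1) a_{n+1} + 3 a_n] / ((n+1)(n+2)).

Check with a_0 = 2, a_1 = 2 (apply the recurrence for n = 0, 1, 2, 3): a_0 = 2, a_1 = 2, a_2 = 5, a_3 = 13/3, a_4 = 41/12, a_5 = 121/60.

a_(n+2) = [2 (n+1) a_(n+1) + 3 a_n] / ((n+1)(n+2)); check: a_0 = 2, a_1 = 2, a_2 = 5, a_3 = 13/3, a_4 = 41/12, a_5 = 121/60


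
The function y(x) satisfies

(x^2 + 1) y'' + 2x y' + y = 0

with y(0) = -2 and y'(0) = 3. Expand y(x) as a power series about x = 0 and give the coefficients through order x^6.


Ansatz: y(x) = sum_{n>=0} a_n x^n, so y'(x) = sum_{n>=1} n a_n x^(n-1) and y''(x) = sum_{n>=2} n(n-1) a_n x^(n-2).
Substitute into P(x) y'' + Q(x) y' + R(x) y = 0 with P(x) = x^2 + 1, Q(x) = 2x, R(x) = 1, and match powers of x.
Initial conditions: a_0 = -2, a_1 = 3.
Setting the coefficient of each power of x to zero and solving order by order (substituting the coefficients already found):
  x^0: 2 a_2 + a_0 = 0  ->  2 a_2 = -a_0 = 2  ->  a_2 = 1
  x^1: 6 a_3 + 3 a_1 = 0  ->  6 a_3 = -3 a_1 = -9  ->  a_3 = -3/2
  x^2: 12 a_4 + 7 a_2 = 0  ->  12 a_4 = -7 a_2 = -7  ->  a_4 = -7/12
  x^3: 20 a_5 + 13 a_3 = 0  ->  20 a_5 = -13 a_3 = 39/2  ->  a_5 = 39/40
  x^4: 30 a_6 + 21 a_4 = 0  ->  30 a_6 = -21 a_4 = 49/4  ->  a_6 = 49/120
Truncated series: y(x) = -2 + 3 x + x^2 - (3/2) x^3 - (7/12) x^4 + (39/40) x^5 + (49/120) x^6 + O(x^7).

a_0 = -2; a_1 = 3; a_2 = 1; a_3 = -3/2; a_4 = -7/12; a_5 = 39/40; a_6 = 49/120


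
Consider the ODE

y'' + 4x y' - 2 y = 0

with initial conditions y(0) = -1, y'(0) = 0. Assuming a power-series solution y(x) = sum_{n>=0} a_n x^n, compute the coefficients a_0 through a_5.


Ansatz: y(x) = sum_{n>=0} a_n x^n, so y'(x) = sum_{n>=1} n a_n x^(n-1) and y''(x) = sum_{n>=2} n(n-1) a_n x^(n-2).
Substitute into P(x) y'' + Q(x) y' + R(x) y = 0 with P(x) = 1, Q(x) = 4x, R(x) = -2, and match powers of x.
Initial conditions: a_0 = -1, a_1 = 0.
Setting the coefficient of each power of x to zero and solving order by order (substituting the coefficients already found):
  x^0: 2 a_2 - 2 a_0 = 0  ->  2 a_2 = 2 a_0 = -2  ->  a_2 = -1
  x^1: 6 a_3 + 2 a_1 = 0  ->  6 a_3 = -2 a_1 = 0  ->  a_3 = 0
  x^2: 12 a_4 + 6 a_2 = 0  ->  12 a_4 = -6 a_2 = 6  ->  a_4 = 1/2
  x^3: 20 a_5 + 10 a_3 = 0  ->  20 a_5 = -10 a_3 = 0  ->  a_5 = 0
Truncated series: y(x) = -1 - x^2 + (1/2) x^4 + O(x^6).

a_0 = -1; a_1 = 0; a_2 = -1; a_3 = 0; a_4 = 1/2; a_5 = 0


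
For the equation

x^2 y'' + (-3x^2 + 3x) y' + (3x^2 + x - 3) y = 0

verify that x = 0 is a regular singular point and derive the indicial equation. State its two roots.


Divide by x^2 to reach normal form y'' + P_1(x) y' + P_2(x) y = 0 with P_1(x) = -3 + 3/x and P_2(x) = 3 + 1/x - 3/x^2.
x = 0 is a singular point because the y'-coefficient -3 + 3/x has a pole at x = 0 and the y-coefficient 3 + 1/x - 3/x^2 has a pole at x = 0.
It is a regular singular point because x P_1(x) = p(x) = 3 - 3x and x^2 P_2(x) = q(x) = 3x^2 + x - 3 are polynomials, hence analytic at x = 0.
p(0) = 3,  q(0) = -3.
Indicial equation: r(r-1) + p(0) r + q(0) = 0, i.e. r^2 + (p(0) - 1) r + q(0) = 0, i.e. r^2 + 2 r - 3 = 0.
Discriminant: (2)^2 - 4(-3) = 16, so r = (-2 ± 4)/2.
Solving: r_1 = 1, r_2 = -3.

indicial: r^2 + 2 r - 3 = 0; roots r_1 = 1, r_2 = -3


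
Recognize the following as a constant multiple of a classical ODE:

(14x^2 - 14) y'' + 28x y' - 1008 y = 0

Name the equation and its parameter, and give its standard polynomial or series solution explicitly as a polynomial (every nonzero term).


All three coefficients share the factor -14; dividing through by -14 gives  (1 - x^2) y'' - 2x y' + 72 y = 0.
This matches the Legendre equation (1 - x^2) y'' - 2x y' + n(n+1) y = 0 (note the -2x y' term) with n(n+1) = 72, so n = 8; the polynomial solution is P_8(x).
With y = sum_k a_k x^k, matching x^k gives (k+2)(k+1) a_{k+2} = [k(k+1) - n(n+1)] a_k = (k - 8)(k + 9) a_k. The right side vanishes at k = 8, so the series with the parity of 8 terminates at degree 8.
Standard normalization (P_n(1) = 1): leading coefficient (2n)!/(2^n (n!)^2) = 20922789888000/(256*1625702400) = 6435/128, so a_8 = 6435/128. Work downward with a_k = (k+1)(k+2) a_{k+2} / ((k - 8)(k + 9)):
  a_6 = (7)(8)(6435/128) / ((6 - 8)(6 + 9)) = (45045/16)/(-30) = -3003/32
  a_4 = (5)(6)(-3003/32) / ((4 - 8)(4 + 9)) = (-45045/16)/(-52) = 3465/64
  a_2 = (3)(4)(3465/64) / ((2 - 8)(2 + 9)) = (10395/16)/(-66) = -315/32
  a_0 = (1)(2)(-315/32) / ((0 - 8)(0 + 9)) = (-315/16)/(-72) = 35/128
Hence P_8(x) = 6435 x^8/128 - 3003 x^6/32 + 3465 x^4/64 - 315 x^2/32 + 35/128.

P_8(x); series = 6435 x^8/128 - 3003 x^6/32 + 3465 x^4/64 - 315 x^2/32 + 35/128


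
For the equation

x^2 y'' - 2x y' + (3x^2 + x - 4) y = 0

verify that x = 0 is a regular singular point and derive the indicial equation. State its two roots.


Divide by x^2 to reach normal form y'' + P_1(x) y' + P_2(x) y = 0 with P_1(x) = -2/x and P_2(x) = 3 + 1/x - 4/x^2.
x = 0 is a singular point because the y'-coefficient -2/x has a pole at x = 0 and the y-coefficient 3 + 1/x - 4/x^2 has a pole at x = 0.
It is a regular singular point because x P_1(x) = p(x) = -2 and x^2 P_2(x) = q(x) = 3x^2 + x - 4 are polynomials, hence analytic at x = 0.
p(0) = -2,  q(0) = -4.
Indicial equation: r(r-1) + p(0) r + q(0) = 0, i.e. r^2 + (p(0) - 1) r + q(0) = 0, i.e. r^2 - 3 r - 4 = 0.
Discriminant: (-3)^2 - 4(-4) = 25, so r = (3 ± 5)/2.
Solving: r_1 = 4, r_2 = -1.

indicial: r^2 - 3 r - 4 = 0; roots r_1 = 4, r_2 = -1


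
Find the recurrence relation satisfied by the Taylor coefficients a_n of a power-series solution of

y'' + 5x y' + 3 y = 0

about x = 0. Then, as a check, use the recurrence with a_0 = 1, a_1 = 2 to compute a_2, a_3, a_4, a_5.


Substitute y = sum_n a_n x^n.
y''(x) has coefficient (n+2)(n+1) a_{n+2} at x^n;
5 x y'(x) has coefficient 5 n a_n at x^n (shift);
3 y(x) has coefficient 3 a_n at x^n.
Matching x^n: (n+2)(n+1) a_{n+2} + (5n + 3) a_n = 0.
Thus a_{n+2} = (-5n - 3) / ((n+1)(n+2)) * a_n.

Check with a_0 = 1, a_1 = 2 (apply the recurrence for n = 0, 1, 2, 3): a_0 = 1, a_1 = 2, a_2 = -3/2, a_3 = -8/3, a_4 = 13/8, a_5 = 12/5.

a_(n+2) = (-5n - 3) / ((n+1)(n+2)) * a_n; check: a_0 = 1, a_1 = 2, a_2 = -3/2, a_3 = -8/3, a_4 = 13/8, a_5 = 12/5


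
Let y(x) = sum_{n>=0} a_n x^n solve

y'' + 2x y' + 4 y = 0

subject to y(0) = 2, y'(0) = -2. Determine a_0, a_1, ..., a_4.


Ansatz: y(x) = sum_{n>=0} a_n x^n, so y'(x) = sum_{n>=1} n a_n x^(n-1) and y''(x) = sum_{n>=2} n(n-1) a_n x^(n-2).
Substitute into P(x) y'' + Q(x) y' + R(x) y = 0 with P(x) = 1, Q(x) = 2x, R(x) = 4, and match powers of x.
Initial conditions: a_0 = 2, a_1 = -2.
Setting the coefficient of each power of x to zero and solving order by order (substituting the coefficients already found):
  x^0: 2 a_2 + 4 a_0 = 0  ->  2 a_2 = -4 a_0 = -8  ->  a_2 = -4
  x^1: 6 a_3 + 6 a_1 = 0  ->  6 a_3 = -6 a_1 = 12  ->  a_3 = 2
  x^2: 12 a_4 + 8 a_2 = 0  ->  12 a_4 = -8 a_2 = 32  ->  a_4 = 8/3
Truncated series: y(x) = 2 - 2 x - 4 x^2 + 2 x^3 + (8/3) x^4 + O(x^5).

a_0 = 2; a_1 = -2; a_2 = -4; a_3 = 2; a_4 = 8/3


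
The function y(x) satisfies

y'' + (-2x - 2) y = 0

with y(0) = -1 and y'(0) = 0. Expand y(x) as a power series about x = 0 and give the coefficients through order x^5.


Ansatz: y(x) = sum_{n>=0} a_n x^n, so y'(x) = sum_{n>=1} n a_n x^(n-1) and y''(x) = sum_{n>=2} n(n-1) a_n x^(n-2).
Substitute into P(x) y'' + Q(x) y' + R(x) y = 0 with P(x) = 1, Q(x) = 0, R(x) = -2x - 2, and match powers of x.
Initial conditions: a_0 = -1, a_1 = 0.
Setting the coefficient of each power of x to zero and solving order by order (substituting the coefficients already found):
  x^0: 2 a_2 - 2 a_0 = 0  ->  2 a_2 = 2 a_0 = -2  ->  a_2 = -1
  x^1: 6 a_3 - 2 a_1 - 2 a_0 = 0  ->  6 a_3 = 2 a_1 + 2 a_0 = -2  ->  a_3 = -1/3
  x^2: 12 a_4 - 2 a_2 - 2 a_1 = 0  ->  12 a_4 = 2 a_2 + 2 a_1 = -2  ->  a_4 = -1/6
  x^3: 20 a_5 - 2 a_3 - 2 a_2 = 0  ->  20 a_5 = 2 a_3 + 2 a_2 = -8/3  ->  a_5 = -2/15
Truncated series: y(x) = -1 - x^2 - (1/3) x^3 - (1/6) x^4 - (2/15) x^5 + O(x^6).

a_0 = -1; a_1 = 0; a_2 = -1; a_3 = -1/3; a_4 = -1/6; a_5 = -2/15


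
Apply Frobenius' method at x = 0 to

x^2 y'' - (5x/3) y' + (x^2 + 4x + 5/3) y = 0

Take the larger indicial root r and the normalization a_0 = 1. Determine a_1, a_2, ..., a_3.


Write in Frobenius form y'' + (p(x)/x) y' + (q(x)/x^2) y = 0:
  p(x) = -5/3,  q(x) = x^2 + 4x + 5/3.
Indicial equation: r(r-1) + (-5/3) r + (5/3) = 0 -> roots r_1 = 5/3, r_2 = 1.
Take r = r_1 = 5/3. Let y(x) = x^r sum_{n>=0} a_n x^n with a_0 = 1.
Substitute y = x^r sum a_n x^n and match x^{r+n}. The recurrence is
  D(n) a_n + 4 a_{n-1} + 1 a_{n-2} = 0,  where D(n) = (r+n)(r+n-1) + (-5/3)(r+n) + (5/3).
  a_n = [-4 a_{n-1} - 1 a_{n-2}] / D(n).
Since the indicial polynomial factors as (r - r_1)(r - r_2), D(n) = (r_1 + n - r_1)(r_1 + n - r_2) = n(n + 2/3).
Evaluating step by step (a_0 = 1):
  n = 1: D(1) = 1(1 + 2/3) = 5/3; numerator = -4(1) = -4; a_1 = (-4)/(5/3) = -12/5
  n = 2: D(2) = 2(2 + 2/3) = 16/3; numerator = -4(-12/5) - 1(1) = 43/5; a_2 = (43/5)/(16/3) = 129/80
  n = 3: D(3) = 3(3 + 2/3) = 11; numerator = -4(129/80) - 1(-12/5) = -81/20; a_3 = (-81/20)/(11) = -81/220

r = 5/3; a_0 = 1; a_1 = -12/5; a_2 = 129/80; a_3 = -81/220


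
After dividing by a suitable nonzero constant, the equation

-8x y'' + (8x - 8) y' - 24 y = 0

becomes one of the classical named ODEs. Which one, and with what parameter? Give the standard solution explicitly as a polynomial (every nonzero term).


All three coefficients share the factor -8; dividing through by -8 gives  x y'' + (1 - x) y' + 3 y = 0.
This matches the Laguerre equation x y'' + (1 - x) y' + n y = 0 with n = 3; the polynomial solution is L_3(x).
With y = sum_k a_k x^k, matching x^k gives (k+1)k a_{k+1} + (k+1) a_{k+1} - k a_k + n a_k = 0, i.e. (k+1)^2 a_{k+1} = (k - n) a_k = (k - 3) a_k. The right side vanishes at k = 3, so the series terminates at degree 3.
Standard normalization L_n(0) = 1 gives a_0 = 1. Work upward with a_{k+1} = (k - 3) a_k / (k+1)^2:
  a_1 = (0 - 3)(1) / 1^2 = -3/1 = -3
  a_2 = (1 - 3)(-3) / 2^2 = 6/4 = 3/2
  a_3 = (2 - 3)(3/2) / 3^2 = (-3/2)/9 = -1/6
Hence L_3(x) = -x^3/6 + 3 x^2/2 - 3 x + 1.

L_3(x); series = -x^3/6 + 3 x^2/2 - 3 x + 1


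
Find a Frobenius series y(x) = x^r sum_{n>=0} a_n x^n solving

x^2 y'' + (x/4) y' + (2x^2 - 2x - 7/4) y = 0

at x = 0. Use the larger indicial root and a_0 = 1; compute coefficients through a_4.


Write in Frobenius form y'' + (p(x)/x) y' + (q(x)/x^2) y = 0:
  p(x) = 1/4,  q(x) = 2x^2 - 2x - 7/4.
Indicial equation: r(r-1) + (1/4) r + (-7/4) = 0 -> roots r_1 = 7/4, r_2 = -1.
Take r = r_1 = 7/4. Let y(x) = x^r sum_{n>=0} a_n x^n with a_0 = 1.
Substitute y = x^r sum a_n x^n and match x^{r+n}. The recurrence is
  D(n) a_n - 2 a_{n-1} + 2 a_{n-2} = 0,  where D(n) = (r+n)(r+n-1) + (1/4)(r+n) + (-7/4).
  a_n = [2 a_{n-1} - 2 a_{n-2}] / D(n).
Since the indicial polynomial factors as (r - r_1)(r - r_2), D(n) = (r_1 + n - r_1)(r_1 + n - r_2) = n(n + 11/4).
Evaluating step by step (a_0 = 1):
  n = 1: D(1) = 1(1 + 11/4) = 15/4; numerator = 2(1) = 2; a_1 = (2)/(15/4) = 8/15
  n = 2: D(2) = 2(2 + 11/4) = 19/2; numerator = 2(8/15) - 2(1) = -14/15; a_2 = (-14/15)/(19/2) = -28/285
  n = 3: D(3) = 3(3 + 11/4) = 69/4; numerator = 2(-28/285) - 2(8/15) = -24/19; a_3 = (-24/19)/(69/4) = -32/437
  n = 4: D(4) = 4(4 + 11/4) = 27; numerator = 2(-32/437) - 2(-28/285) = 328/6555; a_4 = (328/6555)/(27) = 328/176985

r = 7/4; a_0 = 1; a_1 = 8/15; a_2 = -28/285; a_3 = -32/437; a_4 = 328/176985


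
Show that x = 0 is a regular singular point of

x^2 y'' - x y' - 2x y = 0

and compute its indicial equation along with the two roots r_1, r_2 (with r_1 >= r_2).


Divide by x^2 to reach normal form y'' + P_1(x) y' + P_2(x) y = 0 with P_1(x) = -1/x and P_2(x) = -2/x.
x = 0 is a singular point because the y'-coefficient -1/x has a pole at x = 0 and the y-coefficient -2/x has a pole at x = 0.
It is a regular singular point because x P_1(x) = p(x) = -1 and x^2 P_2(x) = q(x) = -2x are polynomials, hence analytic at x = 0.
p(0) = -1,  q(0) = 0.
Indicial equation: r(r-1) + p(0) r + q(0) = 0, i.e. r^2 + (p(0) - 1) r + q(0) = 0, i.e. r^2 - 2 r = 0.
Discriminant: (-2)^2 - 4(0) = 4, so r = (2 ± 2)/2.
Solving: r_1 = 2, r_2 = 0.

indicial: r^2 - 2 r = 0; roots r_1 = 2, r_2 = 0


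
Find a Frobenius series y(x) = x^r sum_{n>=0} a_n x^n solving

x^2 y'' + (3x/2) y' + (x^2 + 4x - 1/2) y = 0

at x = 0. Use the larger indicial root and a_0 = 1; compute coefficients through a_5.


Write in Frobenius form y'' + (p(x)/x) y' + (q(x)/x^2) y = 0:
  p(x) = 3/2,  q(x) = x^2 + 4x - 1/2.
Indicial equation: r(r-1) + (3/2) r + (-1/2) = 0 -> roots r_1 = 1/2, r_2 = -1.
Take r = r_1 = 1/2. Let y(x) = x^r sum_{n>=0} a_n x^n with a_0 = 1.
Substitute y = x^r sum a_n x^n and match x^{r+n}. The recurrence is
  D(n) a_n + 4 a_{n-1} + 1 a_{n-2} = 0,  where D(n) = (r+n)(r+n-1) + (3/2)(r+n) + (-1/2).
  a_n = [-4 a_{n-1} - 1 a_{n-2}] / D(n).
Since the indicial polynomial factors as (r - r_1)(r - r_2), D(n) = (r_1 + n - r_1)(r_1 + n - r_2) = n(n + 3/2).
Evaluating step by step (a_0 = 1):
  n = 1: D(1) = 1(1 + 3/2) = 5/2; numerator = -4(1) = -4; a_1 = (-4)/(5/2) = -8/5
  n = 2: D(2) = 2(2 + 3/2) = 7; numerator = -4(-8/5) - 1(1) = 27/5; a_2 = (27/5)/(7) = 27/35
  n = 3: D(3) = 3(3 + 3/2) = 27/2; numerator = -4(27/35) - 1(-8/5) = -52/35; a_3 = (-52/35)/(27/2) = -104/945
  n = 4: D(4) = 4(4 + 3/2) = 22; numerator = -4(-104/945) - 1(27/35) = -313/945; a_4 = (-313/945)/(22) = -313/20790
  n = 5: D(5) = 5(5 + 3/2) = 65/2; numerator = -4(-313/20790) - 1(-104/945) = 118/693; a_5 = (118/693)/(65/2) = 236/45045

r = 1/2; a_0 = 1; a_1 = -8/5; a_2 = 27/35; a_3 = -104/945; a_4 = -313/20790; a_5 = 236/45045


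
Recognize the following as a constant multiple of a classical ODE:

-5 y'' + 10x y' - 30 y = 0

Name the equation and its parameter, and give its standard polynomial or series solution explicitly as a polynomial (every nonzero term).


All three coefficients share the factor -5; dividing through by -5 gives  y'' - 2x y' + 6 y = 0.
This matches the Hermite equation y'' - 2x y' + 2n y = 0 with 2n = 6, so n = 3; the polynomial solution is H_3(x).
With y = sum_k a_k x^k, matching x^k gives (k+2)(k+1) a_{k+2} = 2(k - n) a_k = 2(k - 3) a_k. The right side vanishes at k = 3, so the series with the parity of 3 terminates at degree 3.
Standard normalization: leading coefficient of H_n is 2^n, so a_3 = 2^3 = 8. Work downward with a_k = (k+1)(k+2) a_{k+2} / (2(k - n)):
  a_1 = (2)(3)(8) / (2(1 - 3)) = 48/(-4) = -12
Hence H_3(x) = 8 x^3 - 12 x.

H_3(x); series = 8 x^3 - 12 x


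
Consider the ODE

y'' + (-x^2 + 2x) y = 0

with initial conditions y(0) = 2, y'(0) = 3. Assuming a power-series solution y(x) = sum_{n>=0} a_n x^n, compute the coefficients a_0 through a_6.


Ansatz: y(x) = sum_{n>=0} a_n x^n, so y'(x) = sum_{n>=1} n a_n x^(n-1) and y''(x) = sum_{n>=2} n(n-1) a_n x^(n-2).
Substitute into P(x) y'' + Q(x) y' + R(x) y = 0 with P(x) = 1, Q(x) = 0, R(x) = -x^2 + 2x, and match powers of x.
Initial conditions: a_0 = 2, a_1 = 3.
Setting the coefficient of each power of x to zero and solving order by order (substituting the coefficients already found):
  x^0: 2 a_2 = 0  ->  a_2 = 0
  x^1: 6 a_3 + 2 a_0 = 0  ->  6 a_3 = -2 a_0 = -4  ->  a_3 = -2/3
  x^2: 12 a_4 + 2 a_1 - a_0 = 0  ->  12 a_4 = -2 a_1 + a_0 = -4  ->  a_4 = -1/3
  x^3: 20 a_5 + 2 a_2 - a_1 = 0  ->  20 a_5 = -2 a_2 + a_1 = 3  ->  a_5 = 3/20
  x^4: 30 a_6 + 2 a_3 - a_2 = 0  ->  30 a_6 = -2 a_3 + a_2 = 4/3  ->  a_6 = 2/45
Truncated series: y(x) = 2 + 3 x - (2/3) x^3 - (1/3) x^4 + (3/20) x^5 + (2/45) x^6 + O(x^7).

a_0 = 2; a_1 = 3; a_2 = 0; a_3 = -2/3; a_4 = -1/3; a_5 = 3/20; a_6 = 2/45


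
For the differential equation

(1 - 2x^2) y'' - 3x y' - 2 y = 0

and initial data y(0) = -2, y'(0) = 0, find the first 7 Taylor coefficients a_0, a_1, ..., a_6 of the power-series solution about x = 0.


Ansatz: y(x) = sum_{n>=0} a_n x^n, so y'(x) = sum_{n>=1} n a_n x^(n-1) and y''(x) = sum_{n>=2} n(n-1) a_n x^(n-2).
Substitute into P(x) y'' + Q(x) y' + R(x) y = 0 with P(x) = 1 - 2x^2, Q(x) = -3x, R(x) = -2, and match powers of x.
Initial conditions: a_0 = -2, a_1 = 0.
Setting the coefficient of each power of x to zero and solving order by order (substituting the coefficients already found):
  x^0: 2 a_2 - 2 a_0 = 0  ->  2 a_2 = 2 a_0 = -4  ->  a_2 = -2
  x^1: 6 a_3 - 5 a_1 = 0  ->  6 a_3 = 5 a_1 = 0  ->  a_3 = 0
  x^2: 12 a_4 - 12 a_2 = 0  ->  12 a_4 = 12 a_2 = -24  ->  a_4 = -2
  x^3: 20 a_5 - 23 a_3 = 0  ->  20 a_5 = 23 a_3 = 0  ->  a_5 = 0
  x^4: 30 a_6 - 38 a_4 = 0  ->  30 a_6 = 38 a_4 = -76  ->  a_6 = -38/15
Truncated series: y(x) = -2 - 2 x^2 - 2 x^4 - (38/15) x^6 + O(x^7).

a_0 = -2; a_1 = 0; a_2 = -2; a_3 = 0; a_4 = -2; a_5 = 0; a_6 = -38/15


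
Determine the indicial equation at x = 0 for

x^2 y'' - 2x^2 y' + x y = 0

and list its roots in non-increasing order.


Divide by x^2 to reach normal form y'' + P_1(x) y' + P_2(x) y = 0 with P_1(x) = -2 and P_2(x) = 1/x.
x = 0 is a singular point because the y-coefficient 1/x has a pole at x = 0.
It is a regular singular point because x P_1(x) = p(x) = -2x and x^2 P_2(x) = q(x) = x are polynomials, hence analytic at x = 0.
p(0) = 0,  q(0) = 0.
Indicial equation: r(r-1) + p(0) r + q(0) = 0, i.e. r^2 + (p(0) - 1) r + q(0) = 0, i.e. r^2 - 1 r = 0.
Discriminant: (-1)^2 - 4(0) = 1, so r = (1 ± 1)/2.
Solving: r_1 = 1, r_2 = 0.

indicial: r^2 - 1 r = 0; roots r_1 = 1, r_2 = 0


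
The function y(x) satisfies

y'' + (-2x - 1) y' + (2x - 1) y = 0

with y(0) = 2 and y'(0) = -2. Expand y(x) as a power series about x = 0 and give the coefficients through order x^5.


Ansatz: y(x) = sum_{n>=0} a_n x^n, so y'(x) = sum_{n>=1} n a_n x^(n-1) and y''(x) = sum_{n>=2} n(n-1) a_n x^(n-2).
Substitute into P(x) y'' + Q(x) y' + R(x) y = 0 with P(x) = 1, Q(x) = -2x - 1, R(x) = 2x - 1, and match powers of x.
Initial conditions: a_0 = 2, a_1 = -2.
Setting the coefficient of each power of x to zero and solving order by order (substituting the coefficients already found):
  x^0: 2 a_2 - a_1 - a_0 = 0  ->  2 a_2 = a_1 + a_0 = 0  ->  a_2 = 0
  x^1: 6 a_3 - 2 a_2 - 3 a_1 + 2 a_0 = 0  ->  6 a_3 = 2 a_2 + 3 a_1 - 2 a_0 = -10  ->  a_3 = -5/3
  x^2: 12 a_4 - 3 a_3 - 5 a_2 + 2 a_1 = 0  ->  12 a_4 = 3 a_3 + 5 a_2 - 2 a_1 = -1  ->  a_4 = -1/12
  x^3: 20 a_5 - 4 a_4 - 7 a_3 + 2 a_2 = 0  ->  20 a_5 = 4 a_4 + 7 a_3 - 2 a_2 = -12  ->  a_5 = -3/5
Truncated series: y(x) = 2 - 2 x - (5/3) x^3 - (1/12) x^4 - (3/5) x^5 + O(x^6).

a_0 = 2; a_1 = -2; a_2 = 0; a_3 = -5/3; a_4 = -1/12; a_5 = -3/5


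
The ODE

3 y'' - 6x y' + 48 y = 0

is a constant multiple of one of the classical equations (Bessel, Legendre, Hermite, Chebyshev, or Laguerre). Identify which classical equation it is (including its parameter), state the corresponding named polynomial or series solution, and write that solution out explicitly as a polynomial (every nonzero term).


All three coefficients share the factor 3; dividing through by 3 gives  y'' - 2x y' + 16 y = 0.
This matches the Hermite equation y'' - 2x y' + 2n y = 0 with 2n = 16, so n = 8; the polynomial solution is H_8(x).
With y = sum_k a_k x^k, matching x^k gives (k+2)(k+1) a_{k+2} = 2(k - n) a_k = 2(k - 8) a_k. The right side vanishes at k = 8, so the series with the parity of 8 terminates at degree 8.
Standard normalization: leading coefficient of H_n is 2^n, so a_8 = 2^8 = 256. Work downward with a_k = (k+1)(k+2) a_{k+2} / (2(k - n)):
  a_6 = (7)(8)(256) / (2(6 - 8)) = 14336/(-4) = -3584
  a_4 = (5)(6)(-3584) / (2(4 - 8)) = -107520/(-8) = 13440
  a_2 = (3)(4)(13440) / (2(2 - 8)) = 161280/(-12) = -13440
  a_0 = (1)(2)(-13440) / (2(0 - 8)) = -26880/(-16) = 1680
Hence H_8(x) = 256 x^8 - 3584 x^6 + 13440 x^4 - 13440 x^2 + 1680.

H_8(x); series = 256 x^8 - 3584 x^6 + 13440 x^4 - 13440 x^2 + 1680


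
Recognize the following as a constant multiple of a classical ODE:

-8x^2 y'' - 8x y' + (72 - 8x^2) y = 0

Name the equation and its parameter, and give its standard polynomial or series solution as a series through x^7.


All three coefficients share the factor -8; dividing through by -8 gives  x^2 y'' + x y' + (x^2 - 9) y = 0.
This matches the Bessel equation x^2 y'' + x y' + (x^2 - nu^2) y = 0 with nu^2 = 9, so nu = 3; the solution bounded at x = 0 is J_3(x).
Frobenius at x = 0: indicial roots ±nu; for r = nu the recurrence k(k + 2nu) c_k = -c_{k-2} gives the standard series J_nu(x) = sum_{k>=0} (-1)^k / (k! (k+nu)!) (x/2)^(2k+nu). Evaluate the first 3 terms:
  k = 0: (-1)^0 / (0! * 3! * 2^3) x^3 = 1/(1*6*8) x^3 = (1/48) x^3
  k = 1: (-1)^1 / (1! * 4! * 2^5) x^5 = -1/(1*24*32) x^5 = (-1/768) x^5
  k = 2: (-1)^2 / (2! * 5! * 2^7) x^7 = 1/(2*120*128) x^7 = (1/30720) x^7
Hence J_3(x) = x^7/30720 - x^5/768 + x^3/48 + ....

J_3(x); series = x^7/30720 - x^5/768 + x^3/48


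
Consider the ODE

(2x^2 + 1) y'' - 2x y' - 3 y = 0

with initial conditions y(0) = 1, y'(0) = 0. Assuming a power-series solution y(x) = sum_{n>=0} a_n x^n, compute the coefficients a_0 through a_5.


Ansatz: y(x) = sum_{n>=0} a_n x^n, so y'(x) = sum_{n>=1} n a_n x^(n-1) and y''(x) = sum_{n>=2} n(n-1) a_n x^(n-2).
Substitute into P(x) y'' + Q(x) y' + R(x) y = 0 with P(x) = 2x^2 + 1, Q(x) = -2x, R(x) = -3, and match powers of x.
Initial conditions: a_0 = 1, a_1 = 0.
Setting the coefficient of each power of x to zero and solving order by order (substituting the coefficients already found):
  x^0: 2 a_2 - 3 a_0 = 0  ->  2 a_2 = 3 a_0 = 3  ->  a_2 = 3/2
  x^1: 6 a_3 - 5 a_1 = 0  ->  6 a_3 = 5 a_1 = 0  ->  a_3 = 0
  x^2: 12 a_4 - 3 a_2 = 0  ->  12 a_4 = 3 a_2 = 9/2  ->  a_4 = 3/8
  x^3: 20 a_5 + 3 a_3 = 0  ->  20 a_5 = -3 a_3 = 0  ->  a_5 = 0
Truncated series: y(x) = 1 + (3/2) x^2 + (3/8) x^4 + O(x^6).

a_0 = 1; a_1 = 0; a_2 = 3/2; a_3 = 0; a_4 = 3/8; a_5 = 0


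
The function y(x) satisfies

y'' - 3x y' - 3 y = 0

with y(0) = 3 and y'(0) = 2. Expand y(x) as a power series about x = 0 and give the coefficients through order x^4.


Ansatz: y(x) = sum_{n>=0} a_n x^n, so y'(x) = sum_{n>=1} n a_n x^(n-1) and y''(x) = sum_{n>=2} n(n-1) a_n x^(n-2).
Substitute into P(x) y'' + Q(x) y' + R(x) y = 0 with P(x) = 1, Q(x) = -3x, R(x) = -3, and match powers of x.
Initial conditions: a_0 = 3, a_1 = 2.
Setting the coefficient of each power of x to zero and solving order by order (substituting the coefficients already found):
  x^0: 2 a_2 - 3 a_0 = 0  ->  2 a_2 = 3 a_0 = 9  ->  a_2 = 9/2
  x^1: 6 a_3 - 6 a_1 = 0  ->  6 a_3 = 6 a_1 = 12  ->  a_3 = 2
  x^2: 12 a_4 - 9 a_2 = 0  ->  12 a_4 = 9 a_2 = 81/2  ->  a_4 = 27/8
Truncated series: y(x) = 3 + 2 x + (9/2) x^2 + 2 x^3 + (27/8) x^4 + O(x^5).

a_0 = 3; a_1 = 2; a_2 = 9/2; a_3 = 2; a_4 = 27/8


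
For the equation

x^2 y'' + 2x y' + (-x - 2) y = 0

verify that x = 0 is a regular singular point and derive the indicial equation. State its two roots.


Divide by x^2 to reach normal form y'' + P_1(x) y' + P_2(x) y = 0 with P_1(x) = 2/x and P_2(x) = -1/x - 2/x^2.
x = 0 is a singular point because the y'-coefficient 2/x has a pole at x = 0 and the y-coefficient -1/x - 2/x^2 has a pole at x = 0.
It is a regular singular point because x P_1(x) = p(x) = 2 and x^2 P_2(x) = q(x) = -x - 2 are polynomials, hence analytic at x = 0.
p(0) = 2,  q(0) = -2.
Indicial equation: r(r-1) + p(0) r + q(0) = 0, i.e. r^2 + (p(0) - 1) r + q(0) = 0, i.e. r^2 + 1 r - 2 = 0.
Discriminant: (1)^2 - 4(-2) = 9, so r = (-1 ± 3)/2.
Solving: r_1 = 1, r_2 = -2.

indicial: r^2 + 1 r - 2 = 0; roots r_1 = 1, r_2 = -2


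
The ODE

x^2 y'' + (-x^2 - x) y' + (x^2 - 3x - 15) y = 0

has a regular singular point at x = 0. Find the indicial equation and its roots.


Divide by x^2 to reach normal form y'' + P_1(x) y' + P_2(x) y = 0 with P_1(x) = -1 - 1/x and P_2(x) = 1 - 3/x - 15/x^2.
x = 0 is a singular point because the y'-coefficient -1 - 1/x has a pole at x = 0 and the y-coefficient 1 - 3/x - 15/x^2 has a pole at x = 0.
It is a regular singular point because x P_1(x) = p(x) = -x - 1 and x^2 P_2(x) = q(x) = x^2 - 3x - 15 are polynomials, hence analytic at x = 0.
p(0) = -1,  q(0) = -15.
Indicial equation: r(r-1) + p(0) r + q(0) = 0, i.e. r^2 + (p(0) - 1) r + q(0) = 0, i.e. r^2 - 2 r - 15 = 0.
Discriminant: (-2)^2 - 4(-15) = 64, so r = (2 ± 8)/2.
Solving: r_1 = 5, r_2 = -3.

indicial: r^2 - 2 r - 15 = 0; roots r_1 = 5, r_2 = -3


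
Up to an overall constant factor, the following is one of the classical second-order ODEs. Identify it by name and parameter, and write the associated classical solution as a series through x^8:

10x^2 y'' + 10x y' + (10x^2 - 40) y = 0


All three coefficients share the factor 10; dividing through by 10 gives  x^2 y'' + x y' + (x^2 - 4) y = 0.
This matches the Bessel equation x^2 y'' + x y' + (x^2 - nu^2) y = 0 with nu^2 = 4, so nu = 2; the solution bounded at x = 0 is J_2(x).
Frobenius at x = 0: indicial roots ±nu; for r = nu the recurrence k(k + 2nu) c_k = -c_{k-2} gives the standard series J_nu(x) = sum_{k>=0} (-1)^k / (k! (k+nu)!) (x/2)^(2k+nu). Evaluate the first 4 terms:
  k = 0: (-1)^0 / (0! * 2! * 2^2) x^2 = 1/(1*2*4) x^2 = (1/8) x^2
  k = 1: (-1)^1 / (1! * 3! * 2^4) x^4 = -1/(1*6*16) x^4 = (-1/96) x^4
  k = 2: (-1)^2 / (2! * 4! * 2^6) x^6 = 1/(2*24*64) x^6 = (1/3072) x^6
  k = 3: (-1)^3 / (3! * 5! * 2^8) x^8 = -1/(6*120*256) x^8 = (-1/184320) x^8
Hence J_2(x) = -x^8/184320 + x^6/3072 - x^4/96 + x^2/8 + ....

J_2(x); series = -x^8/184320 + x^6/3072 - x^4/96 + x^2/8
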